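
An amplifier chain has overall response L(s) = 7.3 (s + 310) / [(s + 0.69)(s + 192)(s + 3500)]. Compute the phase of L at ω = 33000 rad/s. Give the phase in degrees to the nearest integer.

∠(j33000 + 310) = arctan(33000/310) = 89.46°
∠(j33000 + 0.69) = arctan(33000/0.69) = 90.00°
∠(j33000 + 192) = arctan(33000/192) = 89.67°
∠(j33000 + 3500) = arctan(33000/3500) = 83.95°
∠L(j33000) = 89.46° − (90.00° + 89.67° + 83.95°) = -174.15°

-174°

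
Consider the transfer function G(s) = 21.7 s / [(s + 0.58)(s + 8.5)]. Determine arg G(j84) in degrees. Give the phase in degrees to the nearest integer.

-84°

∠(j84) = 90.00°
∠(j84 + 0.58) = arctan(84/0.58) = 89.60°
∠(j84 + 8.5) = arctan(84/8.5) = 84.22°
∠G(j84) = 90.00° − (89.60° + 84.22°) = -83.83°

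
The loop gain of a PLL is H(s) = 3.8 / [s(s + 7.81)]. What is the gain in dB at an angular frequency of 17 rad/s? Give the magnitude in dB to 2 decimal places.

-38.45 dB

|j17 + 7.81| = √(17² + 7.81²) = 18.71
|j17| = 17
|H(j17)| = 3.8 / (18.71 × 17) = 0.011948
20 log₁₀(0.011948) = -38.454 dB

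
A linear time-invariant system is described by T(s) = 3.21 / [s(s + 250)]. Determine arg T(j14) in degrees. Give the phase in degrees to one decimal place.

-93.2 deg

∠(j14 + 250) = arctan(14/250) = 3.21°
∠(j14) = 90.00°
∠T(j14) = − (3.21° + 90.00°) = -93.21°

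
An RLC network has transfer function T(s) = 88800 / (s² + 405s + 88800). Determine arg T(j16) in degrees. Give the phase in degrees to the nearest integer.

-4°

∠[(j16)² + 405(j16) + 88800] = ∠[88544 + j6480] = 4.19°
∠T(j16) = −4.19° = -4.19°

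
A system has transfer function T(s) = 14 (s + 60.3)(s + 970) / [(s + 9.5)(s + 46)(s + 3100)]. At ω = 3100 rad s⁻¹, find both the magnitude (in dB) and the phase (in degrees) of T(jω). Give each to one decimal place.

|j3100 + 60.3| = √(3100² + 60.3²) = 3101
|j3100 + 970| = √(3100² + 970²) = 3248
|j3100 + 9.5| = √(3100² + 9.5²) = 3100
|j3100 + 46| = √(3100² + 46²) = 3100
|j3100 + 3100| = √(3100² + 3100²) = 4384
|T(j3100)| = 14 × 3101 × 3248 / (3100 × 3100 × 4384) = 0.0033463
20 log₁₀(0.0033463) = -49.51 dB
∠(j3100 + 60.3) = arctan(3100/60.3) = 88.89°
∠(j3100 + 970) = arctan(3100/970) = 72.62°
∠(j3100 + 9.5) = arctan(3100/9.5) = 89.82°
∠(j3100 + 46) = arctan(3100/46) = 89.15°
∠(j3100 + 3100) = arctan(3100/3100) = 45.00°
∠T(j3100) = 88.89° + 72.62° − (89.82° + 89.15° + 45.00°) = -62.46°

|T| = -49.5 dB, ∠T = -62.5°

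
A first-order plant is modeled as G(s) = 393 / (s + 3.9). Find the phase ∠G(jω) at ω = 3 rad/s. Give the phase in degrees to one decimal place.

-37.6°

∠(j3 + 3.9) = arctan(3/3.9) = 37.57°
∠G(j3) = −37.57° = -37.57°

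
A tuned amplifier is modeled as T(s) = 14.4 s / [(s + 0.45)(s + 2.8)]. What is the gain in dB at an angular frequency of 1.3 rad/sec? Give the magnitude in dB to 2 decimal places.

12.88 dB

|j1.3| = 1.3
|j1.3 + 0.45| = √(1.3² + 0.45²) = 1.376
|j1.3 + 2.8| = √(1.3² + 2.8²) = 3.087
|T(j1.3)| = 14.4 × 1.3 / (1.376 × 3.087) = 4.408
20 log₁₀(4.408) = 12.885 dB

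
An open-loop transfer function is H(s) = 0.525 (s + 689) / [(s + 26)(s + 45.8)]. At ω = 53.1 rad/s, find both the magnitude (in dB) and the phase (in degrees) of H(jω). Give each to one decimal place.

|H| = -21.2 dB, ∠H = -108.7 deg

|j53.1 + 689| = √(53.1² + 689²) = 691
|j53.1 + 26| = √(53.1² + 26²) = 59.12
|j53.1 + 45.8| = √(53.1² + 45.8²) = 70.12
|H(j53.1)| = 0.525 × 691 / (59.12 × 70.12) = 0.087507
20 log₁₀(0.087507) = -21.16 dB
∠(j53.1 + 689) = arctan(53.1/689) = 4.41°
∠(j53.1 + 26) = arctan(53.1/26) = 63.91°
∠(j53.1 + 45.8) = arctan(53.1/45.8) = 49.22°
∠H(j53.1) = 4.41° − (63.91° + 49.22°) = -108.73°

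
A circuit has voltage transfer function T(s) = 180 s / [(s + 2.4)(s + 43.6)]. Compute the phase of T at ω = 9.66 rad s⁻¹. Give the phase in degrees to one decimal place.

1.5°

∠(j9.66) = 90.00°
∠(j9.66 + 2.4) = arctan(9.66/2.4) = 76.05°
∠(j9.66 + 43.6) = arctan(9.66/43.6) = 12.49°
∠T(j9.66) = 90.00° − (76.05° + 12.49°) = 1.46°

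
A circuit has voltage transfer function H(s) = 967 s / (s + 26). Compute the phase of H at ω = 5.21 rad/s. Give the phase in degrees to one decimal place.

∠(j5.21) = 90.00°
∠(j5.21 + 26) = arctan(5.21/26) = 11.33°
∠H(j5.21) = 90.00° − 11.33° = 78.67°

78.7 deg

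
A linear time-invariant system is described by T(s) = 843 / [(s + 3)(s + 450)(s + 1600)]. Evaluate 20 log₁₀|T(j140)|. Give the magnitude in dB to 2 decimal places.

|j140 + 3| = √(140² + 3²) = 140
|j140 + 450| = √(140² + 450²) = 471.3
|j140 + 1600| = √(140² + 1600²) = 1606
|T(j140)| = 843 / (140 × 471.3 × 1606) = 7.9533e-06
20 log₁₀(7.9533e-06) = -101.989 dB

-101.99 dB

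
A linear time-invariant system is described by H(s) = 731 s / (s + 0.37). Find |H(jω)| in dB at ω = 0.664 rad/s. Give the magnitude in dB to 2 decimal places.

56.10 dB

|j0.664| = 0.664
|j0.664 + 0.37| = √(0.664² + 0.37²) = 0.7601
|H(j0.664)| = 731 × 0.664 / 0.7601 = 638.55
20 log₁₀(638.55) = 56.104 dB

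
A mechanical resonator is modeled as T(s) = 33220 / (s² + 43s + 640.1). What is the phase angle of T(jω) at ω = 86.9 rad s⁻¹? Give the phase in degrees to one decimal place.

-151.6°

∠[(j86.9)² + 43(j86.9) + 640.1] = ∠[-6911.5 + j3736.7] = 151.60°
∠T(j86.9) = −151.60° = -151.60°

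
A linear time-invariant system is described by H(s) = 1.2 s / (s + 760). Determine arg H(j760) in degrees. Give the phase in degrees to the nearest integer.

45°

∠(j760) = 90.00°
∠(j760 + 760) = arctan(760/760) = 45.00°
∠H(j760) = 90.00° − 45.00° = 45.00°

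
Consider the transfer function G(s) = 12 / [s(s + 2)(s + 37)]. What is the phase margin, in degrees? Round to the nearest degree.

Gain crossover: |G(jω)| = 1 at ω ≈ 0.162 rad s⁻¹.
∠G(j0.162) = −90° − arctan(0.162/2) − arctan(0.162/37) ≈ -94.87°
PM = 180° + (-94.87°) = 85.13°

85°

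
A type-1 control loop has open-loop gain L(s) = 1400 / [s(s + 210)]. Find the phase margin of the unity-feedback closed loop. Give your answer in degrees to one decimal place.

Gain crossover: |L(jω)| = 1 at ω ≈ 6.66 rad/s.
∠L(j6.66) = −90° − arctan(6.66/210) ≈ -91.82°
PM = 180° + (-91.82°) = 88.18°

88.2 deg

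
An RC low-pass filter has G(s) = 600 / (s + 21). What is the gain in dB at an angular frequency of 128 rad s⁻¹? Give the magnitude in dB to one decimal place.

13.3 dB

|j128 + 21| = √(128² + 21²) = 129.7
|G(j128)| = 600 / 129.7 = 4.6257
20 log₁₀(4.6257) = 13.30 dB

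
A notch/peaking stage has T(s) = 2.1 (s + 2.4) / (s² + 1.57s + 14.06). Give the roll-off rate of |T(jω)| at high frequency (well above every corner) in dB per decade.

With 1 zero and 2 poles, the high-frequency asymptotic slope is 20 × (1 − 2) = -20 dB/decade.

-20 dB/decade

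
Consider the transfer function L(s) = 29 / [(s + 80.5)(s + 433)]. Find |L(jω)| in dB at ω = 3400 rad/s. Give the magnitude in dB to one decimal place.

|j3400 + 80.5| = √(3400² + 80.5²) = 3401
|j3400 + 433| = √(3400² + 433²) = 3427
|L(j3400)| = 29 / (3401 × 3427) = 2.4879e-06
20 log₁₀(2.4879e-06) = -112.08 dB

-112.1 dB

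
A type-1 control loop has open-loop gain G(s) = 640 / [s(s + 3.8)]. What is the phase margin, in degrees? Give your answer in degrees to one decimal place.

Gain crossover: |G(jω)| = 1 at ω ≈ 25.2 rad/s.
∠G(j25.2) = −90° − arctan(25.2/3.8) ≈ -171.41°
PM = 180° + (-171.41°) = 8.59°

8.6 deg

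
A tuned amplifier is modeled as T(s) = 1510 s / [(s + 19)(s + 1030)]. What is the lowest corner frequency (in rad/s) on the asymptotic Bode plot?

Break frequencies occur at each pole and zero magnitude: 19 rad/s, 1030 rad/s.
The lowest is 19 rad/s.

19 rad/s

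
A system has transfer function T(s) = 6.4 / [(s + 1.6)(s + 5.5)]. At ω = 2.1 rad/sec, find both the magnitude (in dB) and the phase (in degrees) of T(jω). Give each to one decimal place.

|j2.1 + 1.6| = √(2.1² + 1.6²) = 2.64
|j2.1 + 5.5| = √(2.1² + 5.5²) = 5.887
|T(j2.1)| = 6.4 / (2.64 × 5.887) = 0.41176
20 log₁₀(0.41176) = -7.71 dB
∠(j2.1 + 1.6) = arctan(2.1/1.6) = 52.70°
∠(j2.1 + 5.5) = arctan(2.1/5.5) = 20.90°
∠T(j2.1) = − (52.70° + 20.90°) = -73.59°

|T| = -7.7 dB, ∠T = -73.6°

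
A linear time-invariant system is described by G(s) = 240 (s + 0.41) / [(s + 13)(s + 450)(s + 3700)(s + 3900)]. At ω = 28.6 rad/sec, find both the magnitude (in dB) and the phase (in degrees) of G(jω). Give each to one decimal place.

|G| = -149.5 dB, ∠G = 19.1°

|j28.6 + 0.41| = √(28.6² + 0.41²) = 28.6
|j28.6 + 13| = √(28.6² + 13²) = 31.42
|j28.6 + 450| = √(28.6² + 450²) = 450.9
|j28.6 + 3700| = √(28.6² + 3700²) = 3700
|j28.6 + 3900| = √(28.6² + 3900²) = 3900
|G(j28.6)| = 240 × 28.6 / (31.42 × 450.9 × 3700 × 3900) = 3.3581e-08
20 log₁₀(3.3581e-08) = -149.48 dB
∠(j28.6 + 0.41) = arctan(28.6/0.41) = 89.18°
∠(j28.6 + 13) = arctan(28.6/13) = 65.56°
∠(j28.6 + 450) = arctan(28.6/450) = 3.64°
∠(j28.6 + 3700) = arctan(28.6/3700) = 0.44°
∠(j28.6 + 3900) = arctan(28.6/3900) = 0.42°
∠G(j28.6) = 89.18° − (65.56° + 3.64° + 0.44° + 0.42°) = 19.12°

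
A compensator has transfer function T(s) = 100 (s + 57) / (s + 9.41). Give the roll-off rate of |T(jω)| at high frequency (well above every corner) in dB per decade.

With 1 zero and 1 pole, the high-frequency asymptotic slope is 20 × (1 − 1) = 0 dB/decade.

0 dB/decade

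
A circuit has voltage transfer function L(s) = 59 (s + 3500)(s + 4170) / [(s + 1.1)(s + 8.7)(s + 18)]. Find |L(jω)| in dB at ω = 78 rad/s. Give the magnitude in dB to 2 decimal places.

64.90 dB

|j78 + 3500| = √(78² + 3500²) = 3501
|j78 + 4170| = √(78² + 4170²) = 4171
|j78 + 1.1| = √(78² + 1.1²) = 78.01
|j78 + 8.7| = √(78² + 8.7²) = 78.48
|j78 + 18| = √(78² + 18²) = 80.05
|L(j78)| = 59 × 3501 × 4171 / (78.01 × 78.48 × 80.05) = 1757.8
20 log₁₀(1757.8) = 64.899 dB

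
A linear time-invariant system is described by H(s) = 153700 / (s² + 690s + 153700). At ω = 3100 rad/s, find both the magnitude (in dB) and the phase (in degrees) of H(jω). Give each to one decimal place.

|(j3100)² + 690(j3100) + 153700| = |-9.4563e+06 + j2.139e+06| = 9.695e+06
|H(j3100)| = 153700 / 9.695e+06 = 0.015853
20 log₁₀(0.015853) = -36.00 dB
∠[(j3100)² + 690(j3100) + 153700] = ∠[-9.4563e+06 + j2.139e+06] = 167.25°
∠H(j3100) = −167.25° = -167.25°

|H| = -36.0 dB, ∠H = -167.3 deg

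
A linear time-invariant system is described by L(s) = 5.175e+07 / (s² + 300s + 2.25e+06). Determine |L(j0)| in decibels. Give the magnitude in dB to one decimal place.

L(0) = 5.175e+07 / 2.25e+06 = 23
20 log₁₀(23) = 27.23 dB

27.2 dB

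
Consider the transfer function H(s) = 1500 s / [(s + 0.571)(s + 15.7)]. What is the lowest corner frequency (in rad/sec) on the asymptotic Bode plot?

Break frequencies occur at each pole and zero magnitude: 0.571 rad/sec, 15.7 rad/sec.
The lowest is 0.571 rad/sec.

0.571 rad/sec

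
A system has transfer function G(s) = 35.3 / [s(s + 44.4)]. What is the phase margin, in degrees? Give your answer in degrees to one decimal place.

Gain crossover: |G(jω)| = 1 at ω ≈ 0.795 rad/sec.
∠G(j0.795) = −90° − arctan(0.795/44.4) ≈ -91.03°
PM = 180° + (-91.03°) = 88.97°

89.0 deg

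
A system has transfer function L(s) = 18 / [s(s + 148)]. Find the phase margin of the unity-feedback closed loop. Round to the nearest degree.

90 deg

Gain crossover: |L(jω)| = 1 at ω ≈ 0.122 rad/s.
∠L(j0.122) = −90° − arctan(0.122/148) ≈ -90.05°
PM = 180° + (-90.05°) = 89.95°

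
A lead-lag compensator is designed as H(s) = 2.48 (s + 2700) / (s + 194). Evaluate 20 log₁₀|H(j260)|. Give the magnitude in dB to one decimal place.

|j260 + 2700| = √(260² + 2700²) = 2712
|j260 + 194| = √(260² + 194²) = 324.4
|H(j260)| = 2.48 × 2712 / 324.4 = 20.737
20 log₁₀(20.737) = 26.33 dB

26.3 dB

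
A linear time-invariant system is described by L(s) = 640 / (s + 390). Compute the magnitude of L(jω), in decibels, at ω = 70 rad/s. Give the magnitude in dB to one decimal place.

|j70 + 390| = √(70² + 390²) = 396.2
|L(j70)| = 640 / 396.2 = 1.6152
20 log₁₀(1.6152) = 4.16 dB

4.2 dB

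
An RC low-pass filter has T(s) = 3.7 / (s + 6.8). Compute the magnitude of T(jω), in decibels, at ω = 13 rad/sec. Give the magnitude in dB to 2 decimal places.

-11.97 dB

|j13 + 6.8| = √(13² + 6.8²) = 14.67
|T(j13)| = 3.7 / 14.67 = 0.2522
20 log₁₀(0.2522) = -11.965 dB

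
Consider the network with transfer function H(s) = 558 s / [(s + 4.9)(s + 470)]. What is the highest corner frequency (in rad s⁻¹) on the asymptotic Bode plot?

470 rad s⁻¹

Break frequencies occur at each pole and zero magnitude: 4.9 rad s⁻¹, 470 rad s⁻¹.
The highest is 470 rad s⁻¹.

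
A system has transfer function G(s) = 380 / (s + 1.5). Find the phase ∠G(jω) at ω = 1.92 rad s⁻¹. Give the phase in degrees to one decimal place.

-52.0°

∠(j1.92 + 1.5) = arctan(1.92/1.5) = 52.00°
∠G(j1.92) = −52.00° = -52.00°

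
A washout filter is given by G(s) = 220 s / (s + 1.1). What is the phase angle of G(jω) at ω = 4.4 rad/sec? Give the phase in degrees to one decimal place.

14.0 deg

∠(j4.4) = 90.00°
∠(j4.4 + 1.1) = arctan(4.4/1.1) = 75.96°
∠G(j4.4) = 90.00° − 75.96° = 14.04°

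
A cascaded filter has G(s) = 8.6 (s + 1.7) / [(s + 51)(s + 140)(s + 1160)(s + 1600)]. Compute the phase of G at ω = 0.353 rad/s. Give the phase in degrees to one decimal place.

11.2°

∠(j0.353 + 1.7) = arctan(0.353/1.7) = 11.73°
∠(j0.353 + 51) = arctan(0.353/51) = 0.40°
∠(j0.353 + 140) = arctan(0.353/140) = 0.14°
∠(j0.353 + 1160) = arctan(0.353/1160) = 0.02°
∠(j0.353 + 1600) = arctan(0.353/1600) = 0.01°
∠G(j0.353) = 11.73° − (0.40° + 0.14° + 0.02° + 0.01°) = 11.16°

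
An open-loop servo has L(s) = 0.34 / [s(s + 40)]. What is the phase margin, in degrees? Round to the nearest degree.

90 deg

Gain crossover: |L(jω)| = 1 at ω ≈ 0.0085 rad/s.
∠L(j0.0085) = −90° − arctan(0.0085/40) ≈ -90.01°
PM = 180° + (-90.01°) = 89.99°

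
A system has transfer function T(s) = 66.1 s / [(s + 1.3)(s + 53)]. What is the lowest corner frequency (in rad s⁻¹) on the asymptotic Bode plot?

Break frequencies occur at each pole and zero magnitude: 1.3 rad s⁻¹, 53 rad s⁻¹.
The lowest is 1.3 rad s⁻¹.

1.3 rad s⁻¹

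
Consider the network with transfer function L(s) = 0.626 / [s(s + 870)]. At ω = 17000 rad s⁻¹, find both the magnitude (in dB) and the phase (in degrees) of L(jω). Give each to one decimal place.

|j17000 + 870| = √(17000² + 870²) = 1.702e+04
|j17000| = 1.7e+04
|L(j17000)| = 0.626 / (1.702e+04 × 1.7e+04) = 2.1633e-09
20 log₁₀(2.1633e-09) = -173.30 dB
∠(j17000 + 870) = arctan(17000/870) = 87.07°
∠(j17000) = 90.00°
∠L(j17000) = − (87.07° + 90.00°) = -177.07°

|L| = -173.3 dB, ∠L = -177.1°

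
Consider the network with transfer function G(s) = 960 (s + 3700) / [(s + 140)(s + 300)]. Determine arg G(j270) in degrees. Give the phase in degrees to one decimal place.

-100.4 deg

∠(j270 + 3700) = arctan(270/3700) = 4.17°
∠(j270 + 140) = arctan(270/140) = 62.59°
∠(j270 + 300) = arctan(270/300) = 41.99°
∠G(j270) = 4.17° − (62.59° + 41.99°) = -100.41°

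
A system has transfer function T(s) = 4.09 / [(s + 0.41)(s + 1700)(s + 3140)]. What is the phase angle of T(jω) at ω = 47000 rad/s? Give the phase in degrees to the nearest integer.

-264°

∠(j47000 + 0.41) = arctan(47000/0.41) = 90.00°
∠(j47000 + 1700) = arctan(47000/1700) = 87.93°
∠(j47000 + 3140) = arctan(47000/3140) = 86.18°
∠T(j47000) = − (90.00° + 87.93° + 86.18°) = -264.11°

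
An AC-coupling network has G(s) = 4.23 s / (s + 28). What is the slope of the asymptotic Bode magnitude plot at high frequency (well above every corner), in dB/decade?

0 dB/decade

With 1 zero and 1 pole, the high-frequency asymptotic slope is 20 × (1 − 1) = 0 dB/decade.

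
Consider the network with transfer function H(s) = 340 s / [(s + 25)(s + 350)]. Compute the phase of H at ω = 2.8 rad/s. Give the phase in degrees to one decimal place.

∠(j2.8) = 90.00°
∠(j2.8 + 25) = arctan(2.8/25) = 6.39°
∠(j2.8 + 350) = arctan(2.8/350) = 0.46°
∠H(j2.8) = 90.00° − (6.39° + 0.46°) = 83.15°

83.2 deg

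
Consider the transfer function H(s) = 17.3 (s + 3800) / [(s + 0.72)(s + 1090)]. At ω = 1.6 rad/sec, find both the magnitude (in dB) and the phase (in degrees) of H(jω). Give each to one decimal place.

|j1.6 + 3800| = √(1.6² + 3800²) = 3800
|j1.6 + 0.72| = √(1.6² + 0.72²) = 1.755
|j1.6 + 1090| = √(1.6² + 1090²) = 1090
|H(j1.6)| = 17.3 × 3800 / (1.755 × 1090) = 34.375
20 log₁₀(34.375) = 30.72 dB
∠(j1.6 + 3800) = arctan(1.6/3800) = 0.02°
∠(j1.6 + 0.72) = arctan(1.6/0.72) = 65.77°
∠(j1.6 + 1090) = arctan(1.6/1090) = 0.08°
∠H(j1.6) = 0.02° − (65.77° + 0.08°) = -65.83°

|H| = 30.7 dB, ∠H = -65.8°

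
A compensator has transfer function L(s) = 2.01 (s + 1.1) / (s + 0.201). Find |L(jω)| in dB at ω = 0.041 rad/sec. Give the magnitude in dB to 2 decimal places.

20.66 dB

|j0.041 + 1.1| = √(0.041² + 1.1²) = 1.101
|j0.041 + 0.201| = √(0.041² + 0.201²) = 0.2051
|L(j0.041)| = 2.01 × 1.101 / 0.2051 = 10.786
20 log₁₀(10.786) = 20.657 dB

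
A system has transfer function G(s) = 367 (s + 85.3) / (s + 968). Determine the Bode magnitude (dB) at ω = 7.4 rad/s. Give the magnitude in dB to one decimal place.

30.2 dB

|j7.4 + 85.3| = √(7.4² + 85.3²) = 85.62
|j7.4 + 968| = √(7.4² + 968²) = 968
|G(j7.4)| = 367 × 85.62 / 968 = 32.46
20 log₁₀(32.46) = 30.23 dB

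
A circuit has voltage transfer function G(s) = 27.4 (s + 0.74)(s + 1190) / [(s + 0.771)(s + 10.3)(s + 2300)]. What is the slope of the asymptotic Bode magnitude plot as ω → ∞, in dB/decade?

With 2 zeros and 3 poles, the high-frequency asymptotic slope is 20 × (2 − 3) = -20 dB/decade.

-20 dB/decade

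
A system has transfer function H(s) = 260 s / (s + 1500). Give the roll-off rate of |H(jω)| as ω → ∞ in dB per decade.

With 1 zero and 1 pole, the high-frequency asymptotic slope is 20 × (1 − 1) = 0 dB/decade.

0 dB/decade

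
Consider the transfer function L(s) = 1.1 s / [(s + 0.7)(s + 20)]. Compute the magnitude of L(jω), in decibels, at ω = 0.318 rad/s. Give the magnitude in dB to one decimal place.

|j0.318| = 0.318
|j0.318 + 0.7| = √(0.318² + 0.7²) = 0.7688
|j0.318 + 20| = √(0.318² + 20²) = 20
|L(j0.318)| = 1.1 × 0.318 / (0.7688 × 20) = 0.022746
20 log₁₀(0.022746) = -32.86 dB

-32.9 dB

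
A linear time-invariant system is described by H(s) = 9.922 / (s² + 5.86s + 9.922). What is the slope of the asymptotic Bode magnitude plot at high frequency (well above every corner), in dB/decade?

With 0 zeros and 2 poles, the high-frequency asymptotic slope is 20 × (0 − 2) = -40 dB/decade.

-40 dB/decade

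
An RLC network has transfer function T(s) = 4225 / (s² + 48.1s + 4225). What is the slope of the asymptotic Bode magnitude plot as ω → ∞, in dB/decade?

With 0 zeros and 2 poles, the high-frequency asymptotic slope is 20 × (0 − 2) = -40 dB/decade.

-40 dB/decade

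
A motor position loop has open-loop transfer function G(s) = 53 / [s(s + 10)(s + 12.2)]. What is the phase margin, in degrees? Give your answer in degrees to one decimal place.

Gain crossover: |G(jω)| = 1 at ω ≈ 0.434 rad/sec.
∠G(j0.434) = −90° − arctan(0.434/10) − arctan(0.434/12.2) ≈ -94.52°
PM = 180° + (-94.52°) = 85.48°

85.5°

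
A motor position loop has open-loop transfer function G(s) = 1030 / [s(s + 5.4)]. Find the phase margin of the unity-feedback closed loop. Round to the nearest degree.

10 deg

Gain crossover: |G(jω)| = 1 at ω ≈ 31.9 rad/s.
∠G(j31.9) = −90° − arctan(31.9/5.4) ≈ -170.38°
PM = 180° + (-170.38°) = 9.62°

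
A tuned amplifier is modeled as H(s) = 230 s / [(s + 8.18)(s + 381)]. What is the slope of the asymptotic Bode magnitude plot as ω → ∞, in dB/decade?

-20 dB/decade

With 1 zero and 2 poles, the high-frequency asymptotic slope is 20 × (1 − 2) = -20 dB/decade.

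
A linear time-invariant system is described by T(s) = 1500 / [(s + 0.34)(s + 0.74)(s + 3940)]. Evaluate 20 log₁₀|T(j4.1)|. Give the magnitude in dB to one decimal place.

|j4.1 + 0.34| = √(4.1² + 0.34²) = 4.114
|j4.1 + 0.74| = √(4.1² + 0.74²) = 4.166
|j4.1 + 3940| = √(4.1² + 3940²) = 3940
|T(j4.1)| = 1500 / (4.114 × 4.166 × 3940) = 0.022212
20 log₁₀(0.022212) = -33.07 dB

-33.1 dB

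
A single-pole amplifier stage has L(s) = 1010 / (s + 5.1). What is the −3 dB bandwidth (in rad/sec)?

For a single-pole low-pass, the −3 dB point is at the pole: ω = 5.1 rad/sec.

5.1 rad/sec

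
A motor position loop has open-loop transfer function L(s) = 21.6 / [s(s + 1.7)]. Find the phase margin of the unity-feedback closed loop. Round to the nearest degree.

21 deg

Gain crossover: |L(jω)| = 1 at ω ≈ 4.49 rad/s.
∠L(j4.49) = −90° − arctan(4.49/1.7) ≈ -159.28°
PM = 180° + (-159.28°) = 20.72°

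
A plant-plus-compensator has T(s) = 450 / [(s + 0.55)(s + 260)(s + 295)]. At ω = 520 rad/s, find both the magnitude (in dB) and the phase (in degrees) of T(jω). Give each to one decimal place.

|j520 + 0.55| = √(520² + 0.55²) = 520
|j520 + 260| = √(520² + 260²) = 581.4
|j520 + 295| = √(520² + 295²) = 597.9
|T(j520)| = 450 / (520 × 581.4 × 597.9) = 2.4898e-06
20 log₁₀(2.4898e-06) = -112.08 dB
∠(j520 + 0.55) = arctan(520/0.55) = 89.94°
∠(j520 + 260) = arctan(520/260) = 63.43°
∠(j520 + 295) = arctan(520/295) = 60.43°
∠T(j520) = − (89.94° + 63.43° + 60.43°) = -213.81°

|T| = -112.1 dB, ∠T = -213.8°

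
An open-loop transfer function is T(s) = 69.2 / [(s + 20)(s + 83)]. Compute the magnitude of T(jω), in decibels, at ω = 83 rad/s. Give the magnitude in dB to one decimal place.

-43.2 dB

|j83 + 20| = √(83² + 20²) = 85.38
|j83 + 83| = √(83² + 83²) = 117.4
|T(j83)| = 69.2 / (85.38 × 117.4) = 0.0069052
20 log₁₀(0.0069052) = -43.22 dB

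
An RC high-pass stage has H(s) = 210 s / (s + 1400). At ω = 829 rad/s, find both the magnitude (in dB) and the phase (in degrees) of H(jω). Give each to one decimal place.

|H| = 40.6 dB, ∠H = 59.4°

|j829| = 829
|j829 + 1400| = √(829² + 1400²) = 1627
|H(j829)| = 210 × 829 / 1627 = 107
20 log₁₀(107) = 40.59 dB
∠(j829) = 90.00°
∠(j829 + 1400) = arctan(829/1400) = 30.63°
∠H(j829) = 90.00° − 30.63° = 59.37°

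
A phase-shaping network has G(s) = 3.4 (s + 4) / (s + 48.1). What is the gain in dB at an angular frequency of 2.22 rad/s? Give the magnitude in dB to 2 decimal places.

|j2.22 + 4| = √(2.22² + 4²) = 4.575
|j2.22 + 48.1| = √(2.22² + 48.1²) = 48.15
|G(j2.22)| = 3.4 × 4.575 / 48.15 = 0.32303
20 log₁₀(0.32303) = -9.815 dB

-9.82 dB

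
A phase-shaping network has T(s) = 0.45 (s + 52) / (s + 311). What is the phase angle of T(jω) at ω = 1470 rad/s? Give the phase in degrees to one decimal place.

9.9°

∠(j1470 + 52) = arctan(1470/52) = 87.97°
∠(j1470 + 311) = arctan(1470/311) = 78.05°
∠T(j1470) = 87.97° − 78.05° = 9.92°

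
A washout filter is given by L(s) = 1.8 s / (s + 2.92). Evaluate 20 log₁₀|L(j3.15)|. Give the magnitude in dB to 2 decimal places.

2.41 dB

|j3.15| = 3.15
|j3.15 + 2.92| = √(3.15² + 2.92²) = 4.295
|L(j3.15)| = 1.8 × 3.15 / 4.295 = 1.3201
20 log₁₀(1.3201) = 2.412 dB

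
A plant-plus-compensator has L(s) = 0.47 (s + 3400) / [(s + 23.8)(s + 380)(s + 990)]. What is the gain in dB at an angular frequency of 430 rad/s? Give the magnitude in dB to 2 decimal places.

-104.38 dB

|j430 + 3400| = √(430² + 3400²) = 3427
|j430 + 23.8| = √(430² + 23.8²) = 430.7
|j430 + 380| = √(430² + 380²) = 573.8
|j430 + 990| = √(430² + 990²) = 1079
|L(j430)| = 0.47 × 3427 / (430.7 × 573.8 × 1079) = 6.0385e-06
20 log₁₀(6.0385e-06) = -104.381 dB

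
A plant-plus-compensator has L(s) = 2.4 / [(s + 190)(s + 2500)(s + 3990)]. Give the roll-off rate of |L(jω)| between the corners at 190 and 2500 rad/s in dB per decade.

In this band the factors already past their corner are: pole at 190; net slope = -20 dB/decade.

-20 dB/decade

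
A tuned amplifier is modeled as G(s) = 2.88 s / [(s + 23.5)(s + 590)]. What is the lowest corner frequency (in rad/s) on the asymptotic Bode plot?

23.5 rad/s

Break frequencies occur at each pole and zero magnitude: 23.5 rad/s, 590 rad/s.
The lowest is 23.5 rad/s.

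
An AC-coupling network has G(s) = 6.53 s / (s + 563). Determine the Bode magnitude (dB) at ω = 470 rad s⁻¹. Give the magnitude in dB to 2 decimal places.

12.43 dB

|j470| = 470
|j470 + 563| = √(470² + 563²) = 733.4
|G(j470)| = 6.53 × 470 / 733.4 = 4.1848
20 log₁₀(4.1848) = 12.433 dB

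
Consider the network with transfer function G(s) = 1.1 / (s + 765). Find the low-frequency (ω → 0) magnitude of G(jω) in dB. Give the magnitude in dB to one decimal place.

G(0) = 1.1 / 765 = 0.0014379
20 log₁₀(0.0014379) = -56.85 dB

-56.8 dB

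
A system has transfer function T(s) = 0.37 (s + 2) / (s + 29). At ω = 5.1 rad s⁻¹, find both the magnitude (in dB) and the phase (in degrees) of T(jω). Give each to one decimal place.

|T| = -23.2 dB, ∠T = 58.6°

|j5.1 + 2| = √(5.1² + 2²) = 5.478
|j5.1 + 29| = √(5.1² + 29²) = 29.45
|T(j5.1)| = 0.37 × 5.478 / 29.45 = 0.068837
20 log₁₀(0.068837) = -23.24 dB
∠(j5.1 + 2) = arctan(5.1/2) = 68.59°
∠(j5.1 + 29) = arctan(5.1/29) = 9.97°
∠T(j5.1) = 68.59° − 9.97° = 58.61°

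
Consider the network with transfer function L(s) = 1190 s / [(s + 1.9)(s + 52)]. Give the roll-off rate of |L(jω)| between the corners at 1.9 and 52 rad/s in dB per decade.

0 dB/decade

In this band the factors already past their corner are: 1 differentiator zero, pole at 1.9; net slope = 0 dB/decade.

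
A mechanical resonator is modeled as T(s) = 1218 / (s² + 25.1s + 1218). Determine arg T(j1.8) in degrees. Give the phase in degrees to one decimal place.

∠[(j1.8)² + 25.1(j1.8) + 1218] = ∠[1214.8 + j45.18] = 2.13°
∠T(j1.8) = −2.13° = -2.13°

-2.1 deg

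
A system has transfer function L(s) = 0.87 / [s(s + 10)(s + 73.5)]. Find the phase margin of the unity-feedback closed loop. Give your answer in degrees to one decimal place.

Gain crossover: |L(jω)| = 1 at ω ≈ 0.00118 rad s⁻¹.
∠L(j0.00118) = −90° − arctan(0.00118/10) − arctan(0.00118/73.5) ≈ -90.01°
PM = 180° + (-90.01°) = 89.99°

90.0°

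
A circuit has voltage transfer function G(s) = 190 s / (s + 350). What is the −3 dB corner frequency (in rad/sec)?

350 rad/sec

For a single-pole high-pass, the −3 dB point is at the pole: ω = 350 rad/sec.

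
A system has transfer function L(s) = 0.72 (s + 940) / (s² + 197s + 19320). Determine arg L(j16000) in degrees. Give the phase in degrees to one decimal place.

-92.7°

∠(j16000 + 940) = arctan(16000/940) = 86.64°
∠[(j16000)² + 197(j16000) + 19320] = ∠[-2.5598e+08 + j3.152e+06] = 179.29°
∠L(j16000) = 86.64° − 179.29° = -92.66°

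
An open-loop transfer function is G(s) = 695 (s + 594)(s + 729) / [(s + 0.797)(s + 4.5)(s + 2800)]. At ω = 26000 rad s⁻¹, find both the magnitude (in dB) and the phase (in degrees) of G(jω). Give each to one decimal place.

|G| = -31.5 dB, ∠G = -86.8°

|j26000 + 594| = √(26000² + 594²) = 2.601e+04
|j26000 + 729| = √(26000² + 729²) = 2.601e+04
|j26000 + 0.797| = √(26000² + 0.797²) = 2.6e+04
|j26000 + 4.5| = √(26000² + 4.5²) = 2.6e+04
|j26000 + 2800| = √(26000² + 2800²) = 2.615e+04
|G(j26000)| = 695 × 2.601e+04 × 2.601e+04 / (2.6e+04 × 2.6e+04 × 2.615e+04) = 0.026594
20 log₁₀(0.026594) = -31.50 dB
∠(j26000 + 594) = arctan(26000/594) = 88.69°
∠(j26000 + 729) = arctan(26000/729) = 88.39°
∠(j26000 + 0.797) = arctan(26000/0.797) = 90.00°
∠(j26000 + 4.5) = arctan(26000/4.5) = 89.99°
∠(j26000 + 2800) = arctan(26000/2800) = 83.85°
∠G(j26000) = 88.69° + 88.39° − (90.00° + 89.99° + 83.85°) = -86.76°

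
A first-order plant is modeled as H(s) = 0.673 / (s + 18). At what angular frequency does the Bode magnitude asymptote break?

The single real pole at s = −18 gives a corner at ω = 18 rad/s.

18 rad/s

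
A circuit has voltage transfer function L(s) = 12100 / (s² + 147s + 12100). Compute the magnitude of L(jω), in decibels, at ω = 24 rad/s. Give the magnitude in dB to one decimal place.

|(j24)² + 147(j24) + 12100| = |11524 + j3528| = 1.205e+04
|L(j24)| = 12100 / 1.205e+04 = 1.004
20 log₁₀(1.004) = 0.03 dB

0.0 dB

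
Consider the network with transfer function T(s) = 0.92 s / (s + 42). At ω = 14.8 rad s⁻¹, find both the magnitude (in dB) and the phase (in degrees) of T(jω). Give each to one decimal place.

|T| = -10.3 dB, ∠T = 70.6°

|j14.8| = 14.8
|j14.8 + 42| = √(14.8² + 42²) = 44.53
|T(j14.8)| = 0.92 × 14.8 / 44.53 = 0.30576
20 log₁₀(0.30576) = -10.29 dB
∠(j14.8) = 90.00°
∠(j14.8 + 42) = arctan(14.8/42) = 19.41°
∠T(j14.8) = 90.00° − 19.41° = 70.59°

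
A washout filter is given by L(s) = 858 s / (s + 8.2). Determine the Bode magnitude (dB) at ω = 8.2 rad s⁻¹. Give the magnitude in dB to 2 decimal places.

|j8.2| = 8.2
|j8.2 + 8.2| = √(8.2² + 8.2²) = 11.6
|L(j8.2)| = 858 × 8.2 / 11.6 = 606.7
20 log₁₀(606.7) = 55.659 dB

55.66 dB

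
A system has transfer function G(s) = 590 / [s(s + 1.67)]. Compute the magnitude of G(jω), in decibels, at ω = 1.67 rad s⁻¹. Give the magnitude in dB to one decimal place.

|j1.67 + 1.67| = √(1.67² + 1.67²) = 2.362
|j1.67| = 1.67
|G(j1.67)| = 590 / (2.362 × 1.67) = 149.59
20 log₁₀(149.59) = 43.50 dB

43.5 dB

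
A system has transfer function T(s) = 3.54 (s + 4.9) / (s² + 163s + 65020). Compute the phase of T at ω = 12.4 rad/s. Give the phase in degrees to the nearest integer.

67°

∠(j12.4 + 4.9) = arctan(12.4/4.9) = 68.44°
∠[(j12.4)² + 163(j12.4) + 65020] = ∠[64866 + j2021.2] = 1.78°
∠T(j12.4) = 68.44° − 1.78° = 66.65°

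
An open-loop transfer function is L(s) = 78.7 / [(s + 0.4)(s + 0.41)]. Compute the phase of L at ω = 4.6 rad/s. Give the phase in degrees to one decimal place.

∠(j4.6 + 0.4) = arctan(4.6/0.4) = 85.03°
∠(j4.6 + 0.41) = arctan(4.6/0.41) = 84.91°
∠L(j4.6) = − (85.03° + 84.91°) = -169.94°

-169.9 deg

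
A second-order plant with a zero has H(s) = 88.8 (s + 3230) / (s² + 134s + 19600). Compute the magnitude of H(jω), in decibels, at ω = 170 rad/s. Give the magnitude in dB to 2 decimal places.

|j170 + 3230| = √(170² + 3230²) = 3234
|(j170)² + 134(j170) + 19600| = |-9300 + j22780| = 2.461e+04
|H(j170)| = 88.8 × 3234 / 2.461e+04 = 11.673
20 log₁₀(11.673) = 21.344 dB

21.34 dB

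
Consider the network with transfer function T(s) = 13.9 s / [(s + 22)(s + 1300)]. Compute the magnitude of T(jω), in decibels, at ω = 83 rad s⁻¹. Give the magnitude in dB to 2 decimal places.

|j83| = 83
|j83 + 22| = √(83² + 22²) = 85.87
|j83 + 1300| = √(83² + 1300²) = 1303
|T(j83)| = 13.9 × 83 / (85.87 × 1303) = 0.010314
20 log₁₀(0.010314) = -39.731 dB

-39.73 dB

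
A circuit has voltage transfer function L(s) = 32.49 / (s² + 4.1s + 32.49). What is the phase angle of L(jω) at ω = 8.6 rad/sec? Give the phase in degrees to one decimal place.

-139.6 deg

∠[(j8.6)² + 4.1(j8.6) + 32.49] = ∠[-41.47 + j35.26] = 139.63°
∠L(j8.6) = −139.63° = -139.63°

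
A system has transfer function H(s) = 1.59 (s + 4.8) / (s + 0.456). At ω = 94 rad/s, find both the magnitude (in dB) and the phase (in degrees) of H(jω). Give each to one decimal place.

|j94 + 4.8| = √(94² + 4.8²) = 94.12
|j94 + 0.456| = √(94² + 0.456²) = 94
|H(j94)| = 1.59 × 94.12 / 94 = 1.5921
20 log₁₀(1.5921) = 4.04 dB
∠(j94 + 4.8) = arctan(94/4.8) = 87.08°
∠(j94 + 0.456) = arctan(94/0.456) = 89.72°
∠H(j94) = 87.08° − 89.72° = -2.65°

|H| = 4.0 dB, ∠H = -2.6°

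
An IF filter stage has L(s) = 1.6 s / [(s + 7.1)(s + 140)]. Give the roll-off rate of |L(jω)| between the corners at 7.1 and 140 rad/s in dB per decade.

In this band the factors already past their corner are: 1 differentiator zero, pole at 7.1; net slope = 0 dB/decade.

0 dB/decade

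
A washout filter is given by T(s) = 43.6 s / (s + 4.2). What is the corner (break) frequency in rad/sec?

4.2 rad/sec

The single real pole at s = −4.2 gives a corner at ω = 4.2 rad/sec.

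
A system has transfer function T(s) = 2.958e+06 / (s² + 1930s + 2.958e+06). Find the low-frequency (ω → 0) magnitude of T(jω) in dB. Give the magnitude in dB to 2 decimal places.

T(0) = 2.958e+06 / 2.958e+06 = 1
20 log₁₀(1) = 0.000 dB

0.00 dB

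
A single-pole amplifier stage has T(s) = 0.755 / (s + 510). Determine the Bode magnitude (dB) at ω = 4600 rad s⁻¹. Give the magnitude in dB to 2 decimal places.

|j4600 + 510| = √(4600² + 510²) = 4628
|T(j4600)| = 0.755 / 4628 = 0.00016313
20 log₁₀(0.00016313) = -75.749 dB

-75.75 dB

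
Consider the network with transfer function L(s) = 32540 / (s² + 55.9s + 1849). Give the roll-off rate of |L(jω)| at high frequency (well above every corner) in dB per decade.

-40 dB/decade

With 0 zeros and 2 poles, the high-frequency asymptotic slope is 20 × (0 − 2) = -40 dB/decade.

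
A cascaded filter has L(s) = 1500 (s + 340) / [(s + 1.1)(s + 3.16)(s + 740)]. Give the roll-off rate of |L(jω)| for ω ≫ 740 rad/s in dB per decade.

-40 dB/decade

With 1 zero and 3 poles, the high-frequency asymptotic slope is 20 × (1 − 3) = -40 dB/decade.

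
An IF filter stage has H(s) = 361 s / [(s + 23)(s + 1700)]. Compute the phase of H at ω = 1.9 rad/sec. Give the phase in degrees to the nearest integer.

85 deg

∠(j1.9) = 90.00°
∠(j1.9 + 23) = arctan(1.9/23) = 4.72°
∠(j1.9 + 1700) = arctan(1.9/1700) = 0.06°
∠H(j1.9) = 90.00° − (4.72° + 0.06°) = 85.21°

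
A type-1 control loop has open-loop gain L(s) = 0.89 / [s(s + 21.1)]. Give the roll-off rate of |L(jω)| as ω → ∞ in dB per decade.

-40 dB/decade

With 0 zeros and 2 poles, the high-frequency asymptotic slope is 20 × (0 − 2) = -40 dB/decade.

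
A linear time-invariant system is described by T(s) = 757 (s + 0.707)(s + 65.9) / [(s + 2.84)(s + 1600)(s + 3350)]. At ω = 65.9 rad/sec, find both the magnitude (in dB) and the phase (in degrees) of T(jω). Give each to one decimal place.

|j65.9 + 0.707| = √(65.9² + 0.707²) = 65.9
|j65.9 + 65.9| = √(65.9² + 65.9²) = 93.2
|j65.9 + 2.84| = √(65.9² + 2.84²) = 65.96
|j65.9 + 1600| = √(65.9² + 1600²) = 1601
|j65.9 + 3350| = √(65.9² + 3350²) = 3351
|T(j65.9)| = 757 × 65.9 × 93.2 / (65.96 × 1601 × 3351) = 0.013137
20 log₁₀(0.013137) = -37.63 dB
∠(j65.9 + 0.707) = arctan(65.9/0.707) = 89.39°
∠(j65.9 + 65.9) = arctan(65.9/65.9) = 45.00°
∠(j65.9 + 2.84) = arctan(65.9/2.84) = 87.53°
∠(j65.9 + 1600) = arctan(65.9/1600) = 2.36°
∠(j65.9 + 3350) = arctan(65.9/3350) = 1.13°
∠T(j65.9) = 89.39° + 45.00° − (87.53° + 2.36° + 1.13°) = 43.37°

|T| = -37.6 dB, ∠T = 43.4°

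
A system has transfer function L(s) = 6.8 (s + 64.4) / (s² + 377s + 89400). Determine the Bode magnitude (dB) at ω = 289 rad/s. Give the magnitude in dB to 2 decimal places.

|j289 + 64.4| = √(289² + 64.4²) = 296.1
|(j289)² + 377(j289) + 89400| = |5879 + j1.0895e+05| = 1.091e+05
|L(j289)| = 6.8 × 296.1 / 1.091e+05 = 0.018453
20 log₁₀(0.018453) = -34.679 dB

-34.68 dB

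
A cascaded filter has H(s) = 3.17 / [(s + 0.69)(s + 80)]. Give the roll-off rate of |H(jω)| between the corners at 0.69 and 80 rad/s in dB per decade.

-20 dB/decade

In this band the factors already past their corner are: pole at 0.69; net slope = -20 dB/decade.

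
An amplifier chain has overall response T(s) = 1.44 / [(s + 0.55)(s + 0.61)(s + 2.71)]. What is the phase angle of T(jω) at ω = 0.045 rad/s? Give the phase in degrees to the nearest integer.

-10°

∠(j0.045 + 0.55) = arctan(0.045/0.55) = 4.68°
∠(j0.045 + 0.61) = arctan(0.045/0.61) = 4.22°
∠(j0.045 + 2.71) = arctan(0.045/2.71) = 0.95°
∠T(j0.045) = − (4.68° + 4.22° + 0.95°) = -9.85°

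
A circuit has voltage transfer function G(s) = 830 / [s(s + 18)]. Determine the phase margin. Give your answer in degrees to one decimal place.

34.5°

Gain crossover: |G(jω)| = 1 at ω ≈ 26.1 rad/s.
∠G(j26.1) = −90° − arctan(26.1/18) ≈ -145.46°
PM = 180° + (-145.46°) = 34.54°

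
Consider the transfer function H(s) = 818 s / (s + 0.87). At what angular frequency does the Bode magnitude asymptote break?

0.87 rad/s

The single real pole at s = −0.87 gives a corner at ω = 0.87 rad/s.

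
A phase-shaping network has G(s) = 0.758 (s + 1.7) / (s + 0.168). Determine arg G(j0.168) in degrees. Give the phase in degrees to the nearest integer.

-39°

∠(j0.168 + 1.7) = arctan(0.168/1.7) = 5.64°
∠(j0.168 + 0.168) = arctan(0.168/0.168) = 45.00°
∠G(j0.168) = 5.64° − 45.00° = -39.36°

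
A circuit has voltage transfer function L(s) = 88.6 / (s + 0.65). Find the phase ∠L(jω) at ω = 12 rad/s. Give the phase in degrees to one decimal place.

∠(j12 + 0.65) = arctan(12/0.65) = 86.90°
∠L(j12) = −86.90° = -86.90°

-86.9 deg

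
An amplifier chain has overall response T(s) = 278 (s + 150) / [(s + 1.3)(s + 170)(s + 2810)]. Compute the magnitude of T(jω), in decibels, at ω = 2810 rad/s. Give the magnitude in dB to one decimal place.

|j2810 + 150| = √(2810² + 150²) = 2814
|j2810 + 1.3| = √(2810² + 1.3²) = 2810
|j2810 + 170| = √(2810² + 170²) = 2815
|j2810 + 2810| = √(2810² + 2810²) = 3974
|T(j2810)| = 278 × 2814 / (2810 × 2815 × 3974) = 2.4885e-05
20 log₁₀(2.4885e-05) = -92.08 dB

-92.1 dB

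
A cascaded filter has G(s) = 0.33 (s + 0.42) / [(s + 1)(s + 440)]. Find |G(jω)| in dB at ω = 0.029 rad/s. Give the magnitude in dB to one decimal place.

-70.0 dB

|j0.029 + 0.42| = √(0.029² + 0.42²) = 0.421
|j0.029 + 1| = √(0.029² + 1²) = 1
|j0.029 + 440| = √(0.029² + 440²) = 440
|G(j0.029)| = 0.33 × 0.421 / (1 × 440) = 0.00031562
20 log₁₀(0.00031562) = -70.02 dB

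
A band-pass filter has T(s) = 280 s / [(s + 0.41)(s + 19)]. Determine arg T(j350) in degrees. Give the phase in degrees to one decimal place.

-86.8°

∠(j350) = 90.00°
∠(j350 + 0.41) = arctan(350/0.41) = 89.93°
∠(j350 + 19) = arctan(350/19) = 86.89°
∠T(j350) = 90.00° − (89.93° + 86.89°) = -86.83°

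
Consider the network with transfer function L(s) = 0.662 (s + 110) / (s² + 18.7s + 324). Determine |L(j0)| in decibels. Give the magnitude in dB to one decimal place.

-13.0 dB

L(0) = 0.662 × 110 / 324 = 0.22475
20 log₁₀(0.22475) = -12.97 dB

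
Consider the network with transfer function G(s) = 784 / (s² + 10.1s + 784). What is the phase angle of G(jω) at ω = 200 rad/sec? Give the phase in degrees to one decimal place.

-177.1 deg

∠[(j200)² + 10.1(j200) + 784] = ∠[-39216 + j2020] = 177.05°
∠G(j200) = −177.05° = -177.05°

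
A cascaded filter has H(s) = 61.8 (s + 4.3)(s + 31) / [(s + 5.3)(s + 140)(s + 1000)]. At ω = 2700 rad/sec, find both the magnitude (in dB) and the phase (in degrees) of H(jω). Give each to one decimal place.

|H| = -33.4 dB, ∠H = -67.3°

|j2700 + 4.3| = √(2700² + 4.3²) = 2700
|j2700 + 31| = √(2700² + 31²) = 2700
|j2700 + 5.3| = √(2700² + 5.3²) = 2700
|j2700 + 140| = √(2700² + 140²) = 2704
|j2700 + 1000| = √(2700² + 1000²) = 2879
|H(j2700)| = 61.8 × 2700 × 2700 / (2700 × 2704 × 2879) = 0.021437
20 log₁₀(0.021437) = -33.38 dB
∠(j2700 + 4.3) = arctan(2700/4.3) = 89.91°
∠(j2700 + 31) = arctan(2700/31) = 89.34°
∠(j2700 + 5.3) = arctan(2700/5.3) = 89.89°
∠(j2700 + 140) = arctan(2700/140) = 87.03°
∠(j2700 + 1000) = arctan(2700/1000) = 69.68°
∠H(j2700) = 89.91° + 89.34° − (89.89° + 87.03° + 69.68°) = -67.35°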